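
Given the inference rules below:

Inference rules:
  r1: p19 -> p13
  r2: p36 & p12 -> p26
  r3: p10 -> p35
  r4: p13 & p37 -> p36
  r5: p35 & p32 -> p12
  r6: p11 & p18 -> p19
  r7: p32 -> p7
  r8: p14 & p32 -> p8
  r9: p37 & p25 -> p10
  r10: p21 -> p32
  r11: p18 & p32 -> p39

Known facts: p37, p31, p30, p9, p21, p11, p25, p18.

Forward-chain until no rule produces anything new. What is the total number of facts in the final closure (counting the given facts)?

Round 1 fires r6, r9, r10, giving p19, p10, p32.
Round 2 fires r1, r3, r7, r11, giving p13, p35, p7, p39.
Round 3 fires r4, r5, giving p36, p12.
Round 4 fires r2, giving p26.
Closure: {p10, p11, p12, p13, p18, p19, p21, p25, p26, p30, p31, p32, p35, p36, p37, p39, p7, p9} — 18 facts.

18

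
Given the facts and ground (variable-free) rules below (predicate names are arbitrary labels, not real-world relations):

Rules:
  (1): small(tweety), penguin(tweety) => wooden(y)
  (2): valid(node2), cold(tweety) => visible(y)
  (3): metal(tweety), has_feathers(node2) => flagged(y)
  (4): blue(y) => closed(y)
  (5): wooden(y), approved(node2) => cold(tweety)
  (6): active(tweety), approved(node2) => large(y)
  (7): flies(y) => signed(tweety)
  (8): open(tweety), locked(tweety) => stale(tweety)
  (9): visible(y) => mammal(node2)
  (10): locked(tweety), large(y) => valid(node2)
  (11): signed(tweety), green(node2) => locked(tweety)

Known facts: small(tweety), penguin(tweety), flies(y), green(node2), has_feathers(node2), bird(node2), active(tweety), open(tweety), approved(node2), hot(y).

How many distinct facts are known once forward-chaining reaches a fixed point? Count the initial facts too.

Round 1: (1) [small(tweety), penguin(tweety) => wooden(y)]; (6) [active(tweety), approved(node2) => large(y)]; (7) [flies(y) => signed(tweety)]. New: wooden(y), large(y), signed(tweety).
Round 2: (5) [wooden(y), approved(node2) => cold(tweety)]; (11) [signed(tweety), green(node2) => locked(tweety)]. New: cold(tweety), locked(tweety).
Round 3: (8) [open(tweety), locked(tweety) => stale(tweety)]; (10) [locked(tweety), large(y) => valid(node2)]. New: stale(tweety), valid(node2).
Round 4: (2) [valid(node2), cold(tweety) => visible(y)]. New: visible(y).
Round 5: (9) [visible(y) => mammal(node2)]. New: mammal(node2).
Closure: {active(tweety), approved(node2), bird(node2), cold(tweety), flies(y), green(node2), has_feathers(node2), hot(y), large(y), locked(tweety), mammal(node2), open(tweety), penguin(tweety), signed(tweety), small(tweety), stale(tweety), valid(node2), visible(y), wooden(y)} — 19 facts.

19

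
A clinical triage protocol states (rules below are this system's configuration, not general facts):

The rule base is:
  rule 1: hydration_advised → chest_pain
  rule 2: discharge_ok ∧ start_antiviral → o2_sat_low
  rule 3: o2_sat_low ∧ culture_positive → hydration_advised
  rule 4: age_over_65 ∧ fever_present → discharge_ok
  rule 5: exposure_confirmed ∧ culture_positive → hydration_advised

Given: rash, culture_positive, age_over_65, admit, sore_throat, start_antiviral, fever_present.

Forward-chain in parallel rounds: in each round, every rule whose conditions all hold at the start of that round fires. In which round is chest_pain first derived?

4

Round 1: rule 4 [age_over_65 ∧ fever_present → discharge_ok]. Adds discharge_ok.
Round 2: rule 2 [discharge_ok ∧ start_antiviral → o2_sat_low]. Adds o2_sat_low.
Round 3: rule 3 [o2_sat_low ∧ culture_positive → hydration_advised]. Adds hydration_advised.
Round 4: rule 1 [hydration_advised → chest_pain]. Adds chest_pain.
chest_pain first appears in round 4.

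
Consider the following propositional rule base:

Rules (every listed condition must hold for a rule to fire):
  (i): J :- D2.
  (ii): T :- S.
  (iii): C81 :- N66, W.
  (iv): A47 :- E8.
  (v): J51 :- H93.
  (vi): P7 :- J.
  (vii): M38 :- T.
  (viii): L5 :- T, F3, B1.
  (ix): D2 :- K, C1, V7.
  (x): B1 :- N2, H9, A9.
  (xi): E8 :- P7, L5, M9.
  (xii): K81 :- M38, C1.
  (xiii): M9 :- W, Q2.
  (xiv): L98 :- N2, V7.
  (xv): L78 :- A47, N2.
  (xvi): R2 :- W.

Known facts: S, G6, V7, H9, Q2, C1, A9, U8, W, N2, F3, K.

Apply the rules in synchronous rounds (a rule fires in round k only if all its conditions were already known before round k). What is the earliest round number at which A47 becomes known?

Round 1 — (ii), (ix), (x), (xiii), (xiv), (xvi), derive T, D2, B1, M9, L98, R2.
Round 2 — (i), (vii), (viii), derive J, M38, L5.
Round 3 — (vi), (xii), derive P7, K81.
Round 4 — (xi), derive E8.
Round 5 — (iv), derive A47.
A47 first appears in round 5.

5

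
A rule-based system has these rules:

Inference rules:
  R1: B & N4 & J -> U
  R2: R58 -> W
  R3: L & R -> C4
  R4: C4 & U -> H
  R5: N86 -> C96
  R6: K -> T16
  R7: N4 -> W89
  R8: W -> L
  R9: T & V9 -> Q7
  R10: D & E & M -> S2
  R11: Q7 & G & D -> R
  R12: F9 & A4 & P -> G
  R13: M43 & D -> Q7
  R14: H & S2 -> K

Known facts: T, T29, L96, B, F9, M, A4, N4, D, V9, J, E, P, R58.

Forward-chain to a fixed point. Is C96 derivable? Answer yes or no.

Round 1 — R1, R2, R7, R9, R10, R12, derive U, W, W89, Q7, S2, G.
Round 2 — R8, R11, derive L, R.
Round 3 — R3, derive C4.
Round 4 — R4, derive H.
Round 5 — R14, derive K.
Round 6 — R6, derive T16.
Fixed point reached. C96 is concluded only by R5; R5 needs N86 (never derived).

no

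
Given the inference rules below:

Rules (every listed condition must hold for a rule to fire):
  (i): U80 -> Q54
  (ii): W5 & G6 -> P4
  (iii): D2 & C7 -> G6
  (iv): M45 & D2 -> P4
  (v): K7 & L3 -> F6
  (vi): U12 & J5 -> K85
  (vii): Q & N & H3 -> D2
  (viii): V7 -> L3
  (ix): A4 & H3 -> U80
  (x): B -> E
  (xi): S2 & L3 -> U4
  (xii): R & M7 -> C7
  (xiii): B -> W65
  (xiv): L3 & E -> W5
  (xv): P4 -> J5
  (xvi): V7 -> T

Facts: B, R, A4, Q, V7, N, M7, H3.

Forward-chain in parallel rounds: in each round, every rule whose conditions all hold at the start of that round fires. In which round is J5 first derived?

4

Round 1: (vii) [Q & N & H3 -> D2]; (viii) [V7 -> L3]; (ix) [A4 & H3 -> U80]; (x) [B -> E]; (xii) [R & M7 -> C7]; (xiii) [B -> W65]; (xvi) [V7 -> T]. New: D2, L3, U80, E, C7, W65, T.
Round 2: (i) [U80 -> Q54]; (iii) [D2 & C7 -> G6]; (xiv) [L3 & E -> W5]. New: Q54, G6, W5.
Round 3: (ii) [W5 & G6 -> P4]. New: P4.
Round 4: (xv) [P4 -> J5]. New: J5.
J5 first appears in round 4.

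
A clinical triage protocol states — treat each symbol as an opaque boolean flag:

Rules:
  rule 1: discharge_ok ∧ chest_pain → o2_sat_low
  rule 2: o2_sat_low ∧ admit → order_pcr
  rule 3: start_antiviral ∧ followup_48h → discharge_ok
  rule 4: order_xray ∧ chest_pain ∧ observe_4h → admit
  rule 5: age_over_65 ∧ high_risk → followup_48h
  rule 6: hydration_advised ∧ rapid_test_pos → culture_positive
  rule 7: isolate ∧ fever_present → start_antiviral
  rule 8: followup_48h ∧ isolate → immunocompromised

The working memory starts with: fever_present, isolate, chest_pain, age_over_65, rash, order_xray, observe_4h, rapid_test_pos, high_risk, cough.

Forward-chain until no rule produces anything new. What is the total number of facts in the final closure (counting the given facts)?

Round 1: rule 4 [order_xray ∧ chest_pain ∧ observe_4h → admit]; rule 5 [age_over_65 ∧ high_risk → followup_48h]; rule 7 [isolate ∧ fever_present → start_antiviral]. Adds admit, followup_48h, start_antiviral.
Round 2: rule 3 [start_antiviral ∧ followup_48h → discharge_ok]; rule 8 [followup_48h ∧ isolate → immunocompromised]. Adds discharge_ok, immunocompromised.
Round 3: rule 1 [discharge_ok ∧ chest_pain → o2_sat_low]. Adds o2_sat_low.
Round 4: rule 2 [o2_sat_low ∧ admit → order_pcr]. Adds order_pcr.
Closure: {admit, age_over_65, chest_pain, cough, discharge_ok, fever_present, followup_48h, high_risk, immunocompromised, isolate, o2_sat_low, observe_4h, order_pcr, order_xray, rapid_test_pos, rash, start_antiviral} — 17 facts.

17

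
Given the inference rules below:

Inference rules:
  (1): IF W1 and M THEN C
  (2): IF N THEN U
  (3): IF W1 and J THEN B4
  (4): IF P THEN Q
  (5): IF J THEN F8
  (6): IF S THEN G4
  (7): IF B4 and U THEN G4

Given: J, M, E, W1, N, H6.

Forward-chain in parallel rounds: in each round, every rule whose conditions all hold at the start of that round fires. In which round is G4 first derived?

[1] (1) [IF W1 and M THEN C]; (2) [IF N THEN U]; (3) [IF W1 and J THEN B4]; (5) [IF J THEN F8]. ⇒ new: C, U, B4, F8.
[2] (7) [IF B4 and U THEN G4]. ⇒ new: G4.
G4 first appears in round 2.

2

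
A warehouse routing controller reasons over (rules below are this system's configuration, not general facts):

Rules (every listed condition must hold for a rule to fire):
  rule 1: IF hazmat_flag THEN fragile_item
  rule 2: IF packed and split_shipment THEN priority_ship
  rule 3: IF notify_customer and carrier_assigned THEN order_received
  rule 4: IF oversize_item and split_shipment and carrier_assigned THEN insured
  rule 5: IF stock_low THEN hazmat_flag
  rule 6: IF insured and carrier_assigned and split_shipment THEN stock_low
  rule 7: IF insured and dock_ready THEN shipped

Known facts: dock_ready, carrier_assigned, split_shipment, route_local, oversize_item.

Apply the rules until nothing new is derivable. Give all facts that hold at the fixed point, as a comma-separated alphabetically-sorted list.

carrier_assigned, dock_ready, fragile_item, hazmat_flag, insured, oversize_item, route_local, shipped, split_shipment, stock_low

[1] rule 4 [IF oversize_item and split_shipment and carrier_assigned THEN insured]. ⇒ new: insured.
[2] rule 6 [IF insured and carrier_assigned and split_shipment THEN stock_low]; rule 7 [IF insured and dock_ready THEN shipped]. ⇒ new: stock_low, shipped.
[3] rule 5 [IF stock_low THEN hazmat_flag]. ⇒ new: hazmat_flag.
[4] rule 1 [IF hazmat_flag THEN fragile_item]. ⇒ new: fragile_item.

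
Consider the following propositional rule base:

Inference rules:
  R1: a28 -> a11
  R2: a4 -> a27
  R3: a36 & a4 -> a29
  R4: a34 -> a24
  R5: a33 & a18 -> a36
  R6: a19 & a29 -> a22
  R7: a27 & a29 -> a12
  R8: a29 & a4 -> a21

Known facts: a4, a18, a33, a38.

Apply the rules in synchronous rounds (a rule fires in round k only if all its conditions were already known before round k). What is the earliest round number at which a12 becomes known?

3

Round 1 fires R2, R5, giving a27, a36.
Round 2 fires R3, giving a29.
Round 3 fires R7, R8, giving a12, a21.
a12 first appears in round 3.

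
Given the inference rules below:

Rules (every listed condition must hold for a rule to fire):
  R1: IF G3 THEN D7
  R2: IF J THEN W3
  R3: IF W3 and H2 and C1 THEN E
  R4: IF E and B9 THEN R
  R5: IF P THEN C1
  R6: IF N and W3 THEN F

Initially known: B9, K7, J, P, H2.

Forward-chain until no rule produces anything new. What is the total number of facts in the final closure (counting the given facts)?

Round 1: R2 [IF J THEN W3]; R5 [IF P THEN C1]. New: W3, C1.
Round 2: R3 [IF W3 and H2 and C1 THEN E]. New: E.
Round 3: R4 [IF E and B9 THEN R]. New: R.
Closure: {B9, C1, E, H2, J, K7, P, R, W3} — 9 facts.

9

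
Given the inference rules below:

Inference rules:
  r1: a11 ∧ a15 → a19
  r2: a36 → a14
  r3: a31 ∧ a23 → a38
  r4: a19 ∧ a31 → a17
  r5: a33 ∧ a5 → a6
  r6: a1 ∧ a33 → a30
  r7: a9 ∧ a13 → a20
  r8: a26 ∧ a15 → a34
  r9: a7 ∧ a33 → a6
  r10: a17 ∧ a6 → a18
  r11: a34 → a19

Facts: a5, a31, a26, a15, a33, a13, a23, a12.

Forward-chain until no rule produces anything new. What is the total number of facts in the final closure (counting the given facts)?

14

[1] r3 [a31 ∧ a23 → a38]; r5 [a33 ∧ a5 → a6]; r8 [a26 ∧ a15 → a34]. ⇒ new: a38, a6, a34.
[2] r11 [a34 → a19]. ⇒ new: a19.
[3] r4 [a19 ∧ a31 → a17]. ⇒ new: a17.
[4] r10 [a17 ∧ a6 → a18]. ⇒ new: a18.
Closure: {a12, a13, a15, a17, a18, a19, a23, a26, a31, a33, a34, a38, a5, a6} — 14 facts.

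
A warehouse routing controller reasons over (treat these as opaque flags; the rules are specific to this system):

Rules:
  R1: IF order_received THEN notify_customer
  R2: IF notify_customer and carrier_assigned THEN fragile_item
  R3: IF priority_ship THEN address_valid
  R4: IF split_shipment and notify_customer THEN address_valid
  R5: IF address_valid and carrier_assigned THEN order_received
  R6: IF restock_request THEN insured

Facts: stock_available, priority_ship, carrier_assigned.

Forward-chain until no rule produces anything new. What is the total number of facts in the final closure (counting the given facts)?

7

Round 1 fires R3, giving address_valid.
Round 2 fires R5, giving order_received.
Round 3 fires R1, giving notify_customer.
Round 4 fires R2, giving fragile_item.
Closure: {address_valid, carrier_assigned, fragile_item, notify_customer, order_received, priority_ship, stock_available} — 7 facts.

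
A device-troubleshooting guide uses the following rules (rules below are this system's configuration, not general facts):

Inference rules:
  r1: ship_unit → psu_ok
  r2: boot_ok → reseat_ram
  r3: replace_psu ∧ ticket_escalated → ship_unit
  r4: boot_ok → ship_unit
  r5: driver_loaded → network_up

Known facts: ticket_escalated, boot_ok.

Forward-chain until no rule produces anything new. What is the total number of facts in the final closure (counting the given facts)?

Round 1: r2 [boot_ok → reseat_ram]; r4 [boot_ok → ship_unit]. Adds reseat_ram, ship_unit.
Round 2: r1 [ship_unit → psu_ok]. Adds psu_ok.
Closure: {boot_ok, psu_ok, reseat_ram, ship_unit, ticket_escalated} — 5 facts.

5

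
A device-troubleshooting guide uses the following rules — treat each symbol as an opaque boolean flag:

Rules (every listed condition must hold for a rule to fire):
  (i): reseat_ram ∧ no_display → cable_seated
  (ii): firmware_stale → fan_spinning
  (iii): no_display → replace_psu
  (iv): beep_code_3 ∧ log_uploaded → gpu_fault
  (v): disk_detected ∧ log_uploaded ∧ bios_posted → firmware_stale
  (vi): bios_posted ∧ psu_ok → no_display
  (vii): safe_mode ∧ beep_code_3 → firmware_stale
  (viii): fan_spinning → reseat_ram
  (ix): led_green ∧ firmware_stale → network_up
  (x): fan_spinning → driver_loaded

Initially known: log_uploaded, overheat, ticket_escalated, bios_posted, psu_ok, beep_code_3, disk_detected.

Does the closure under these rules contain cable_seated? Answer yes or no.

Round 1: (iv) [beep_code_3 ∧ log_uploaded → gpu_fault]; (v) [disk_detected ∧ log_uploaded ∧ bios_posted → firmware_stale]; (vi) [bios_posted ∧ psu_ok → no_display]. New: gpu_fault, firmware_stale, no_display.
Round 2: (ii) [firmware_stale → fan_spinning]; (iii) [no_display → replace_psu]. New: fan_spinning, replace_psu.
Round 3: (viii) [fan_spinning → reseat_ram]; (x) [fan_spinning → driver_loaded]. New: reseat_ram, driver_loaded.
Round 4: (i) [reseat_ram ∧ no_display → cable_seated]. New: cable_seated.
cable_seated appears in round 4, so it is derivable.

yes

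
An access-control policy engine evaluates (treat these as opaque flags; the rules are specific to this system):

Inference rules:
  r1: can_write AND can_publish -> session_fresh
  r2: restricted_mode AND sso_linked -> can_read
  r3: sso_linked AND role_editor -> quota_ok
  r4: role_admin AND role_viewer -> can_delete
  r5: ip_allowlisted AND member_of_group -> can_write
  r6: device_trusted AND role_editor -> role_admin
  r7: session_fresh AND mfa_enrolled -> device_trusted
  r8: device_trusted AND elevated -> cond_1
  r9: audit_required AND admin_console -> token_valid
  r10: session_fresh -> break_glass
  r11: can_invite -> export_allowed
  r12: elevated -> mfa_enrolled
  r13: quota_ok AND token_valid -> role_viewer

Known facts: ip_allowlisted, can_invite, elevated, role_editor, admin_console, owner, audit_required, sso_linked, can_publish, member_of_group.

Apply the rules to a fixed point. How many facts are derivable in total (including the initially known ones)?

Round 1 fires r3, r5, r9, r11, r12, giving quota_ok, can_write, token_valid, export_allowed, mfa_enrolled.
Round 2 fires r1, r13, giving session_fresh, role_viewer.
Round 3 fires r7, r10, giving device_trusted, break_glass.
Round 4 fires r6, r8, giving role_admin, cond_1.
Round 5 fires r4, giving can_delete.
Closure: {admin_console, audit_required, break_glass, can_delete, can_invite, can_publish, can_write, cond_1, device_trusted, elevated, export_allowed, ip_allowlisted, member_of_group, mfa_enrolled, owner, quota_ok, role_admin, role_editor, role_viewer, session_fresh, sso_linked, token_valid} — 22 facts.

22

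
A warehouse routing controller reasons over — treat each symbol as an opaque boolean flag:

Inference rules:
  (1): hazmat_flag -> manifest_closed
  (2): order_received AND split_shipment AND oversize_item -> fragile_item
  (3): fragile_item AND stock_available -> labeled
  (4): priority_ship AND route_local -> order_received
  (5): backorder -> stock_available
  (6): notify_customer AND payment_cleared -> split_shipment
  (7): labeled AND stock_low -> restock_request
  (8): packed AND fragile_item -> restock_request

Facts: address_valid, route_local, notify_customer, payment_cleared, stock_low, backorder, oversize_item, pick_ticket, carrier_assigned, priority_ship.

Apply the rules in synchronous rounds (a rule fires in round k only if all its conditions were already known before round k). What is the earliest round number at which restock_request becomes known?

Round 1 fires (4), (5), (6), giving order_received, stock_available, split_shipment.
Round 2 fires (2), giving fragile_item.
Round 3 fires (3), giving labeled.
Round 4 fires (7), giving restock_request.
restock_request first appears in round 4.

4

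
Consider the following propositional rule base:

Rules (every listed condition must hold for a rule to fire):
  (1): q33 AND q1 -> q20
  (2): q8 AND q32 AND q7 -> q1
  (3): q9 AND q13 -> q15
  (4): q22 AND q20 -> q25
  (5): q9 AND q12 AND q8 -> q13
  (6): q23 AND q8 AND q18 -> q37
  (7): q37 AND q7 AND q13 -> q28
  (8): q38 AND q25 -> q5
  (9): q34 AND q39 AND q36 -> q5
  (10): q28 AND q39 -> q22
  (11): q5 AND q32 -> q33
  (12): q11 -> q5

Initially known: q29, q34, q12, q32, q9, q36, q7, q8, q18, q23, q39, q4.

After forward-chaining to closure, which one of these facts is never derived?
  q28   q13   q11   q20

Round 1: (2) [q8 AND q32 AND q7 -> q1]; (5) [q9 AND q12 AND q8 -> q13]; (6) [q23 AND q8 AND q18 -> q37]; (9) [q34 AND q39 AND q36 -> q5]. New: q1, q13, q37, q5.
Round 2: (3) [q9 AND q13 -> q15]; (7) [q37 AND q7 AND q13 -> q28]; (11) [q5 AND q32 -> q33]. New: q15, q28, q33.
Round 3: (1) [q33 AND q1 -> q20]; (10) [q28 AND q39 -> q22]. New: q20, q22.
Round 4: (4) [q22 AND q20 -> q25]. New: q25.
Derived: q28 (round 2), q13 (round 1), q20 (round 3). q11 never appears in any round.

q11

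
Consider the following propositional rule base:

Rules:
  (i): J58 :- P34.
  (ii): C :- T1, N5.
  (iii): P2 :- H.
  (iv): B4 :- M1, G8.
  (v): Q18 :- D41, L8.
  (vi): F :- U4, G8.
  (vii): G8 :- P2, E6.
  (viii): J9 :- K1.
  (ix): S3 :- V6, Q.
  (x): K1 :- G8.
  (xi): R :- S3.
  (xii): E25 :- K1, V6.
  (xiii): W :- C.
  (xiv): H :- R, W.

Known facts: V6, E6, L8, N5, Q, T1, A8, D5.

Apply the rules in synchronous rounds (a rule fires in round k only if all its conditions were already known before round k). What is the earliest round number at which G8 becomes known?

5

Round 1: (ii) [C :- T1, N5.]; (ix) [S3 :- V6, Q.]. New: C, S3.
Round 2: (xi) [R :- S3.]; (xiii) [W :- C.]. New: R, W.
Round 3: (xiv) [H :- R, W.]. New: H.
Round 4: (iii) [P2 :- H.]. New: P2.
Round 5: (vii) [G8 :- P2, E6.]. New: G8.
G8 first appears in round 5.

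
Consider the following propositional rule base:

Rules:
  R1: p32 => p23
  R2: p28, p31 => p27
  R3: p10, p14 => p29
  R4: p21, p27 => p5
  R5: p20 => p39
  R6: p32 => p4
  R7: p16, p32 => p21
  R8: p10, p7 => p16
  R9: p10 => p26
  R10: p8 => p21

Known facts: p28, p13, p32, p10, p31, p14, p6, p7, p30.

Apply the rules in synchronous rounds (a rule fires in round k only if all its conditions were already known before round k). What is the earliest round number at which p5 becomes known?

3

Round 1: R1 [p32 => p23]; R2 [p28, p31 => p27]; R3 [p10, p14 => p29]; R6 [p32 => p4]; R8 [p10, p7 => p16]; R9 [p10 => p26]. New: p23, p27, p29, p4, p16, p26.
Round 2: R7 [p16, p32 => p21]. New: p21.
Round 3: R4 [p21, p27 => p5]. New: p5.
p5 first appears in round 3.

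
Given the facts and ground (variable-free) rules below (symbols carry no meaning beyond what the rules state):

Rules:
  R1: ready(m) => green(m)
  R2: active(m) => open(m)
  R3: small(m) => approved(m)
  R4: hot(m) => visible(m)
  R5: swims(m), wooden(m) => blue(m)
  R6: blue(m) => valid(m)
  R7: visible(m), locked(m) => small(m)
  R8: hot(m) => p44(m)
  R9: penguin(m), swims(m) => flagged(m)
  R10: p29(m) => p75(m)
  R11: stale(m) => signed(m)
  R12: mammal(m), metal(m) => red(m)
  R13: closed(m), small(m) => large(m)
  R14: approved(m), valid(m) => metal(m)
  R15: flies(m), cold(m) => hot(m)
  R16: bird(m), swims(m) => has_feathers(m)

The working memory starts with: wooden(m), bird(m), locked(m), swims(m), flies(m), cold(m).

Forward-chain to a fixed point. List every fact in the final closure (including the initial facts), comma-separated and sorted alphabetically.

approved(m), bird(m), blue(m), cold(m), flies(m), has_feathers(m), hot(m), locked(m), metal(m), p44(m), small(m), swims(m), valid(m), visible(m), wooden(m)

Round 1 fires R5, R15, R16, giving blue(m), hot(m), has_feathers(m).
Round 2 fires R4, R6, R8, giving visible(m), valid(m), p44(m).
Round 3 fires R7, giving small(m).
Round 4 fires R3, giving approved(m).
Round 5 fires R14, giving metal(m).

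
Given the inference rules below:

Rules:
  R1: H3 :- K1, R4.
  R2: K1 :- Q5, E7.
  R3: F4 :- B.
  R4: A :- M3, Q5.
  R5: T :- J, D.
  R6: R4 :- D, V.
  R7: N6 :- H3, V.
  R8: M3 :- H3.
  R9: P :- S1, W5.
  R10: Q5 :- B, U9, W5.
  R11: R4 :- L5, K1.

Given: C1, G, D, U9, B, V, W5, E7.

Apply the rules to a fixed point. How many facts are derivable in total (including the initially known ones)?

16

Round 1: R3 [F4 :- B.]; R6 [R4 :- D, V.]; R10 [Q5 :- B, U9, W5.]. Adds F4, R4, Q5.
Round 2: R2 [K1 :- Q5, E7.]. Adds K1.
Round 3: R1 [H3 :- K1, R4.]. Adds H3.
Round 4: R7 [N6 :- H3, V.]; R8 [M3 :- H3.]. Adds N6, M3.
Round 5: R4 [A :- M3, Q5.]. Adds A.
Closure: {A, B, C1, D, E7, F4, G, H3, K1, M3, N6, Q5, R4, U9, V, W5} — 16 facts.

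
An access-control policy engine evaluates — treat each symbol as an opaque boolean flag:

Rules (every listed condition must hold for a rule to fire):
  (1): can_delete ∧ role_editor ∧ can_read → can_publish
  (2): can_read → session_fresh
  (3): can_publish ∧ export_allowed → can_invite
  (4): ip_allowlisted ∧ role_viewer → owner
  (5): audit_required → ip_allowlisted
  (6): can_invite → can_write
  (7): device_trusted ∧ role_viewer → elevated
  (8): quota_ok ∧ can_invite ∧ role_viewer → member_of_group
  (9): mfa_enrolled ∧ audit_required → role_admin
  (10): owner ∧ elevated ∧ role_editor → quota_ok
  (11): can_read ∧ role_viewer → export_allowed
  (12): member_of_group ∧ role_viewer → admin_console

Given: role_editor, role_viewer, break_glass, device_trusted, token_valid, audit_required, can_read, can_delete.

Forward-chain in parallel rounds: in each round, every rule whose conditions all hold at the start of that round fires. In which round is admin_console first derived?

[1] (1) [can_delete ∧ role_editor ∧ can_read → can_publish]; (2) [can_read → session_fresh]; (5) [audit_required → ip_allowlisted]; (7) [device_trusted ∧ role_viewer → elevated]; (11) [can_read ∧ role_viewer → export_allowed]. ⇒ new: can_publish, session_fresh, ip_allowlisted, elevated, export_allowed.
[2] (3) [can_publish ∧ export_allowed → can_invite]; (4) [ip_allowlisted ∧ role_viewer → owner]. ⇒ new: can_invite, owner.
[3] (6) [can_invite → can_write]; (10) [owner ∧ elevated ∧ role_editor → quota_ok]. ⇒ new: can_write, quota_ok.
[4] (8) [quota_ok ∧ can_invite ∧ role_viewer → member_of_group]. ⇒ new: member_of_group.
[5] (12) [member_of_group ∧ role_viewer → admin_console]. ⇒ new: admin_console.
admin_console first appears in round 5.

5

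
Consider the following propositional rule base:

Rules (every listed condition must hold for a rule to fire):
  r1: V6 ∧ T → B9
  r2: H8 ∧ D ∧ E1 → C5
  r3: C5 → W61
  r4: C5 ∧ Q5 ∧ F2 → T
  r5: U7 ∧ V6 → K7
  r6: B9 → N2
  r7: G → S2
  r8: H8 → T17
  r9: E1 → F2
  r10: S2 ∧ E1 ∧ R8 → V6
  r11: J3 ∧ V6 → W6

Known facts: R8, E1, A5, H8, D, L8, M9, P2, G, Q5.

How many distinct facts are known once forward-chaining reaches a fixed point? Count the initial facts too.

19

Round 1 fires r2, r7, r8, r9, giving C5, S2, T17, F2.
Round 2 fires r3, r4, r10, giving W61, T, V6.
Round 3 fires r1, giving B9.
Round 4 fires r6, giving N2.
Closure: {A5, B9, C5, D, E1, F2, G, H8, L8, M9, N2, P2, Q5, R8, S2, T, T17, V6, W61} — 19 facts.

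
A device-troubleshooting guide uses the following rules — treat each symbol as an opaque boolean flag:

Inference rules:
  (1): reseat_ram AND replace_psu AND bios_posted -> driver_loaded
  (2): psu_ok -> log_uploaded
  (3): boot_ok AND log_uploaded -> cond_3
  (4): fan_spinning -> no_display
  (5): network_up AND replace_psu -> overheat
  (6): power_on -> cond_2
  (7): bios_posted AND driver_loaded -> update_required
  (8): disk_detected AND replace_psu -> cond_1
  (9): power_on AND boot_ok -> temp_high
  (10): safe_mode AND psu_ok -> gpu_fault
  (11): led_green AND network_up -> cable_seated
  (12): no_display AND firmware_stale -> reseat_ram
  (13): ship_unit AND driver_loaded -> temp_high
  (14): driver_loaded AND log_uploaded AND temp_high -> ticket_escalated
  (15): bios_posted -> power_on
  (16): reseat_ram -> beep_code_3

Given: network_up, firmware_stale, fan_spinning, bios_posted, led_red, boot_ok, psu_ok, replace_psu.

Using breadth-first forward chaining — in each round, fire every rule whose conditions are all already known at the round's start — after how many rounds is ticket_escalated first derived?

Round 1: (2) [psu_ok -> log_uploaded]; (4) [fan_spinning -> no_display]; (5) [network_up AND replace_psu -> overheat]; (15) [bios_posted -> power_on]. Adds log_uploaded, no_display, overheat, power_on.
Round 2: (3) [boot_ok AND log_uploaded -> cond_3]; (6) [power_on -> cond_2]; (9) [power_on AND boot_ok -> temp_high]; (12) [no_display AND firmware_stale -> reseat_ram]. Adds cond_3, cond_2, temp_high, reseat_ram.
Round 3: (1) [reseat_ram AND replace_psu AND bios_posted -> driver_loaded]; (16) [reseat_ram -> beep_code_3]. Adds driver_loaded, beep_code_3.
Round 4: (7) [bios_posted AND driver_loaded -> update_required]; (14) [driver_loaded AND log_uploaded AND temp_high -> ticket_escalated]. Adds update_required, ticket_escalated.
ticket_escalated first appears in round 4.

4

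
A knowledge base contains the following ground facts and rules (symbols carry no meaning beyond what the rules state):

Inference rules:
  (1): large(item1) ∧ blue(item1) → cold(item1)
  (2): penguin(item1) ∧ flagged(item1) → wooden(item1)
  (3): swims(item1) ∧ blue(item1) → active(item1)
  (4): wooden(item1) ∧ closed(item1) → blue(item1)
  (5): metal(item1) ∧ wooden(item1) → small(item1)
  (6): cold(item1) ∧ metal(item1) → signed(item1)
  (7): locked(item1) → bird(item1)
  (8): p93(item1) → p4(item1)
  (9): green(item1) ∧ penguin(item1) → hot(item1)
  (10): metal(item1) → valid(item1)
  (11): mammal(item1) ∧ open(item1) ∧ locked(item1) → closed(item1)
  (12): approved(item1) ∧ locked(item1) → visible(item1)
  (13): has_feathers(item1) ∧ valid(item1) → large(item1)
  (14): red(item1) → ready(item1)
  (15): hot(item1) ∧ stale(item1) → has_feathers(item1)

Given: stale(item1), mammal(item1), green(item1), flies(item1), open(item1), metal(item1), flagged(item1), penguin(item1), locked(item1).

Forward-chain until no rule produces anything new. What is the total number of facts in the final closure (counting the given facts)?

20

[1] (2) [penguin(item1) ∧ flagged(item1) → wooden(item1)]; (7) [locked(item1) → bird(item1)]; (9) [green(item1) ∧ penguin(item1) → hot(item1)]; (10) [metal(item1) → valid(item1)]; (11) [mammal(item1) ∧ open(item1) ∧ locked(item1) → closed(item1)]. ⇒ new: wooden(item1), bird(item1), hot(item1), valid(item1), closed(item1).
[2] (4) [wooden(item1) ∧ closed(item1) → blue(item1)]; (5) [metal(item1) ∧ wooden(item1) → small(item1)]; (15) [hot(item1) ∧ stale(item1) → has_feathers(item1)]. ⇒ new: blue(item1), small(item1), has_feathers(item1).
[3] (13) [has_feathers(item1) ∧ valid(item1) → large(item1)]. ⇒ new: large(item1).
[4] (1) [large(item1) ∧ blue(item1) → cold(item1)]. ⇒ new: cold(item1).
[5] (6) [cold(item1) ∧ metal(item1) → signed(item1)]. ⇒ new: signed(item1).
Closure: {bird(item1), blue(item1), closed(item1), cold(item1), flagged(item1), flies(item1), green(item1), has_feathers(item1), hot(item1), large(item1), locked(item1), mammal(item1), metal(item1), open(item1), penguin(item1), signed(item1), small(item1), stale(item1), valid(item1), wooden(item1)} — 20 facts.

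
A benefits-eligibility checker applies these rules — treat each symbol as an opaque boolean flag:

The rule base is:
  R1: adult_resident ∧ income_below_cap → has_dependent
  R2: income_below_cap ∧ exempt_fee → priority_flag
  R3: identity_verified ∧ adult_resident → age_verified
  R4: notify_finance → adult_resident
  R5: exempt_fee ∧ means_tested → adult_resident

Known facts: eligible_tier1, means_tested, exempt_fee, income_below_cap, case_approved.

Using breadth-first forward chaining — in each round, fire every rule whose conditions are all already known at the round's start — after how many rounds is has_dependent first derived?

Round 1 — R2, R5, derive priority_flag, adult_resident.
Round 2 — R1, derive has_dependent.
has_dependent first appears in round 2.

2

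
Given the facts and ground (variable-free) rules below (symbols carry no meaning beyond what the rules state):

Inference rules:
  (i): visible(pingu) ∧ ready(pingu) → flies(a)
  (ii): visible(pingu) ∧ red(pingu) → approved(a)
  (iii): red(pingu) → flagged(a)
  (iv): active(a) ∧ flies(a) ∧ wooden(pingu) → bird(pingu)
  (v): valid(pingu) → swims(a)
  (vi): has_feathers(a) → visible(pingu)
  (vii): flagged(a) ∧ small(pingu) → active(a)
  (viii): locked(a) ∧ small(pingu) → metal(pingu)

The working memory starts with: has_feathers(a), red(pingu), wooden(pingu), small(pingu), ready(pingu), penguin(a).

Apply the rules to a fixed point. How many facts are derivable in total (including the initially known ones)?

12

Round 1 — (iii), (vi), derive flagged(a), visible(pingu).
Round 2 — (i), (ii), (vii), derive flies(a), approved(a), active(a).
Round 3 — (iv), derive bird(pingu).
Closure: {active(a), approved(a), bird(pingu), flagged(a), flies(a), has_feathers(a), penguin(a), ready(pingu), red(pingu), small(pingu), visible(pingu), wooden(pingu)} — 12 facts.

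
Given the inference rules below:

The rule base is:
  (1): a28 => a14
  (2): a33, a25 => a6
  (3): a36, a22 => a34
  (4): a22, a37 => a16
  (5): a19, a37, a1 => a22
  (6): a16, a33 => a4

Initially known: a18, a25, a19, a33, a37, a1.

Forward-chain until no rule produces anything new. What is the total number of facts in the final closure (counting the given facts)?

Round 1: (2) [a33, a25 => a6]; (5) [a19, a37, a1 => a22]. New: a6, a22.
Round 2: (4) [a22, a37 => a16]. New: a16.
Round 3: (6) [a16, a33 => a4]. New: a4.
Closure: {a1, a16, a18, a19, a22, a25, a33, a37, a4, a6} — 10 facts.

10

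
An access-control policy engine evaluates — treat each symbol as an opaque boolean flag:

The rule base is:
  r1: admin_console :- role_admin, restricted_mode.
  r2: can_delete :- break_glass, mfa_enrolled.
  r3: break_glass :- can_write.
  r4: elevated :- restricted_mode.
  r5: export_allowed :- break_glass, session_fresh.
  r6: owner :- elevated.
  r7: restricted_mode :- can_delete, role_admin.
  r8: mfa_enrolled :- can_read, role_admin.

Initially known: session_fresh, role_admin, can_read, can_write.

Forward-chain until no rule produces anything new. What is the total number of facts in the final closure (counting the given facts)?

Round 1: r3 [break_glass :- can_write.]; r8 [mfa_enrolled :- can_read, role_admin.]. Adds break_glass, mfa_enrolled.
Round 2: r2 [can_delete :- break_glass, mfa_enrolled.]; r5 [export_allowed :- break_glass, session_fresh.]. Adds can_delete, export_allowed.
Round 3: r7 [restricted_mode :- can_delete, role_admin.]. Adds restricted_mode.
Round 4: r1 [admin_console :- role_admin, restricted_mode.]; r4 [elevated :- restricted_mode.]. Adds admin_console, elevated.
Round 5: r6 [owner :- elevated.]. Adds owner.
Closure: {admin_console, break_glass, can_delete, can_read, can_write, elevated, export_allowed, mfa_enrolled, owner, restricted_mode, role_admin, session_fresh} — 12 facts.

12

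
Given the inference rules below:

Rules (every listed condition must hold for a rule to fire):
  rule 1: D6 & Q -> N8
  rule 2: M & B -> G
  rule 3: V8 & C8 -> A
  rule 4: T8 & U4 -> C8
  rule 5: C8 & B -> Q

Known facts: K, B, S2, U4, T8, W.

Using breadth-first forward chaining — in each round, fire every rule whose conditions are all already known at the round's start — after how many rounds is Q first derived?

Round 1 — rule 4, derive C8.
Round 2 — rule 5, derive Q.
Q first appears in round 2.

2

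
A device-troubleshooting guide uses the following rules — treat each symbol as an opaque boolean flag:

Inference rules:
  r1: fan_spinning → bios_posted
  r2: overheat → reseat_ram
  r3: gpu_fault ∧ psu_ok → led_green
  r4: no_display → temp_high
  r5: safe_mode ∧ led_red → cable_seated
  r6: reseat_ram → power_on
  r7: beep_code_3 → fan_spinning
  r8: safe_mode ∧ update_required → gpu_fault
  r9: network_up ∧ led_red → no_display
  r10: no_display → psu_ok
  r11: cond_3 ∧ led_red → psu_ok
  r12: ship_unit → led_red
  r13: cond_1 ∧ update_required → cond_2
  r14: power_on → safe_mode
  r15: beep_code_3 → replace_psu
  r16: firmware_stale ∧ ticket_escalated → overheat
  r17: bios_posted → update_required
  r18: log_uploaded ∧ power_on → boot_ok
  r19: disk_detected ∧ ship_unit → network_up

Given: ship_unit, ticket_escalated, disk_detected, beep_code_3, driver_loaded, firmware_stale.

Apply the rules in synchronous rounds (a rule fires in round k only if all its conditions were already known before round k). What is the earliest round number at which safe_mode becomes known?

4

Round 1 fires r7, r12, r15, r16, r19, giving fan_spinning, led_red, replace_psu, overheat, network_up.
Round 2 fires r1, r2, r9, giving bios_posted, reseat_ram, no_display.
Round 3 fires r4, r6, r10, r17, giving temp_high, power_on, psu_ok, update_required.
Round 4 fires r14, giving safe_mode.
safe_mode first appears in round 4.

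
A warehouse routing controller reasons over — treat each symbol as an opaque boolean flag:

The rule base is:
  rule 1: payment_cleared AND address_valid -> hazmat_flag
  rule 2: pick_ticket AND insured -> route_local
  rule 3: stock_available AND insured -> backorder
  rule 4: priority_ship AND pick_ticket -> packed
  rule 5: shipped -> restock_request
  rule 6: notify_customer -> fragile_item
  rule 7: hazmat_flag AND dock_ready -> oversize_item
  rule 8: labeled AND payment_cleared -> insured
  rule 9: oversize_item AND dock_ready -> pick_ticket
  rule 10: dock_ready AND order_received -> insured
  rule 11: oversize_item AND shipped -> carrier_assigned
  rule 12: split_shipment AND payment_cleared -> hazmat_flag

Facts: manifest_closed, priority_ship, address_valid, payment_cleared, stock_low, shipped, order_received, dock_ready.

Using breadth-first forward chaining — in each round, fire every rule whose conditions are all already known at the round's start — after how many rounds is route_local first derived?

4

[1] rule 1 [payment_cleared AND address_valid -> hazmat_flag]; rule 5 [shipped -> restock_request]; rule 10 [dock_ready AND order_received -> insured]. ⇒ new: hazmat_flag, restock_request, insured.
[2] rule 7 [hazmat_flag AND dock_ready -> oversize_item]. ⇒ new: oversize_item.
[3] rule 9 [oversize_item AND dock_ready -> pick_ticket]; rule 11 [oversize_item AND shipped -> carrier_assigned]. ⇒ new: pick_ticket, carrier_assigned.
[4] rule 2 [pick_ticket AND insured -> route_local]; rule 4 [priority_ship AND pick_ticket -> packed]. ⇒ new: route_local, packed.
route_local first appears in round 4.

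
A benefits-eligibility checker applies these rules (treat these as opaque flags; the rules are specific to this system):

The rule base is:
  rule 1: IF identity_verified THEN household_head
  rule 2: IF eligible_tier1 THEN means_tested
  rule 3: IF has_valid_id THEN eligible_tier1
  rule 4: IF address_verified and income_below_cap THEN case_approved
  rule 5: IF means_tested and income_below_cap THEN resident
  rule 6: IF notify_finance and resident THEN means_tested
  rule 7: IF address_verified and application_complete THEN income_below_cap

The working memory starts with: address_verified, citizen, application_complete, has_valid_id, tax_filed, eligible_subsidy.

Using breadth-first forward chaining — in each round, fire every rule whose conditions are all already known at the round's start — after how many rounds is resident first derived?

3

[1] rule 3 [IF has_valid_id THEN eligible_tier1]; rule 7 [IF address_verified and application_complete THEN income_below_cap]. ⇒ new: eligible_tier1, income_below_cap.
[2] rule 2 [IF eligible_tier1 THEN means_tested]; rule 4 [IF address_verified and income_below_cap THEN case_approved]. ⇒ new: means_tested, case_approved.
[3] rule 5 [IF means_tested and income_below_cap THEN resident]. ⇒ new: resident.
resident first appears in round 3.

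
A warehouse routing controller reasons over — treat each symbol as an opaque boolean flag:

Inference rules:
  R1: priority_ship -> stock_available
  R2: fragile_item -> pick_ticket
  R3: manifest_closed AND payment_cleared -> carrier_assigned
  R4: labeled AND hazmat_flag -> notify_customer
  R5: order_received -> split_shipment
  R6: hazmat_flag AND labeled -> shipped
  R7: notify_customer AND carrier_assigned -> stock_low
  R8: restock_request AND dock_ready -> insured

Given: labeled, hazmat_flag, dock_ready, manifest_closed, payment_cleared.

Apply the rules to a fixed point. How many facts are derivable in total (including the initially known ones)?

9

Round 1: R3 [manifest_closed AND payment_cleared -> carrier_assigned]; R4 [labeled AND hazmat_flag -> notify_customer]; R6 [hazmat_flag AND labeled -> shipped]. Adds carrier_assigned, notify_customer, shipped.
Round 2: R7 [notify_customer AND carrier_assigned -> stock_low]. Adds stock_low.
Closure: {carrier_assigned, dock_ready, hazmat_flag, labeled, manifest_closed, notify_customer, payment_cleared, shipped, stock_low} — 9 facts.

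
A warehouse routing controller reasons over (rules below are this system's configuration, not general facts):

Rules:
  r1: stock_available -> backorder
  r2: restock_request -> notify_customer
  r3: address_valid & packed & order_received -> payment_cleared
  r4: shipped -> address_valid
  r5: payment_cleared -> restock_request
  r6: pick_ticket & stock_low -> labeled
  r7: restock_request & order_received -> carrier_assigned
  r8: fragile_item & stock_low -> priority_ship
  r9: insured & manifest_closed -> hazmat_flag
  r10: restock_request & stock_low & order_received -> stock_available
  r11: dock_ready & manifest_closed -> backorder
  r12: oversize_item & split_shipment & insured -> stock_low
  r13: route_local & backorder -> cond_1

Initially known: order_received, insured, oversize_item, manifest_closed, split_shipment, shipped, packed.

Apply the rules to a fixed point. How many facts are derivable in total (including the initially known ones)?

[1] r4 [shipped -> address_valid]; r9 [insured & manifest_closed -> hazmat_flag]; r12 [oversize_item & split_shipment & insured -> stock_low]. ⇒ new: address_valid, hazmat_flag, stock_low.
[2] r3 [address_valid & packed & order_received -> payment_cleared]. ⇒ new: payment_cleared.
[3] r5 [payment_cleared -> restock_request]. ⇒ new: restock_request.
[4] r2 [restock_request -> notify_customer]; r7 [restock_request & order_received -> carrier_assigned]; r10 [restock_request & stock_low & order_received -> stock_available]. ⇒ new: notify_customer, carrier_assigned, stock_available.
[5] r1 [stock_available -> backorder]. ⇒ new: backorder.
Closure: {address_valid, backorder, carrier_assigned, hazmat_flag, insured, manifest_closed, notify_customer, order_received, oversize_item, packed, payment_cleared, restock_request, shipped, split_shipment, stock_available, stock_low} — 16 facts.

16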